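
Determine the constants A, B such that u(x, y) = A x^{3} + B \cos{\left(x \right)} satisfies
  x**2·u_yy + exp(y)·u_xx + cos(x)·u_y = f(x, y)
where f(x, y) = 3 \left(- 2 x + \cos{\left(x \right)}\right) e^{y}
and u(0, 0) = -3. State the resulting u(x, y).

Substitute the ansatz u = A x^{3} + B \cos{\left(x \right)} into the left-hand side.
Derivatives of the ansatz:
  u_yy = 0
  u_xx = 6 A x - B \cos{\left(x \right)}
  u_y = 0
Term by term:
  x**2·u_yy = 0
  exp(y)·u_xx = 6 A x e^{y} - B e^{y} \cos{\left(x \right)}
  cos(x)·u_y = 0
So the left-hand side equals
  6 A x e^{y} - B e^{y} \cos{\left(x \right)}
This must equal f(x, y) identically; expanded, f = - 6 x e^{y} + 3 e^{y} \cos{\left(x \right)}.
Matching coefficients of the independent functions:
  [x e^{y}]:  6 A = -6
  [e^{y} \cos{\left(x \right)}]:  - B = 3
Solving: A = -1, B = -3.
Check against the point condition:
  u(0, 0) = -3  ⟹  B = -3  ✓
Hence u(x, y) = - x^{3} - 3 \cos{\left(x \right)}.

Answer: u(x, y) = - x^{3} - 3 \cos{\left(x \right)}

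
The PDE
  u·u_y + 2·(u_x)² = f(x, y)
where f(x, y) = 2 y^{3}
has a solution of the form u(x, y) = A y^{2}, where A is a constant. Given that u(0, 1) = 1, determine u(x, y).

Answer: u(x, y) = y^{2}

Derivation:
Substitute the ansatz u = A y^{2} into the left-hand side.
Derivatives of the ansatz:
  u_y = 2 A y
  u_x = 0
Term by term:
  u·u_y = 2 A^{2} y^{3}
  2·(u_x)² = 0
So the left-hand side equals
  2 A^{2} y^{3}
This must equal f(x, y) = 2 y^{3} identically.
Matching coefficients of the independent functions:
  [y^{3}]:  2 A^{2} = 2
These equations allow (A) = (-1) or (1).
Impose the point condition(s):
  u(0, 1) = 1  ⟹  A = 1
Only A = 1 satisfies everything.
Hence u(x, y) = y^{2}.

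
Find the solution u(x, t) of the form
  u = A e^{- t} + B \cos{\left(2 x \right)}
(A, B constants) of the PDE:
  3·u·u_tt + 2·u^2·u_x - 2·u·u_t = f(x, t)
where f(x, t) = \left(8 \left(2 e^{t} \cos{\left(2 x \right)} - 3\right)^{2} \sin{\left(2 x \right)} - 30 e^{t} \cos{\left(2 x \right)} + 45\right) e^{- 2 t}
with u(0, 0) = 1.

Answer: u(x, t) = - 2 \cos{\left(2 x \right)} + 3 e^{- t}

Derivation:
Substitute the ansatz u = A e^{- t} + B \cos{\left(2 x \right)} into the left-hand side.
Derivatives of the ansatz:
  u_tt = A e^{- t}
  u_x = - 2 B \sin{\left(2 x \right)}
  u_t = - A e^{- t}
Term by term:
  3·u·u_tt = 3 A^{2} e^{- 2 t} + 3 A B e^{- t} \cos{\left(2 x \right)}
  2·u^2·u_x = - 4 A^{2} B e^{- 2 t} \sin{\left(2 x \right)} - 8 A B^{2} e^{- t} \sin{\left(2 x \right)} \cos{\left(2 x \right)} - 4 B^{3} \sin{\left(2 x \right)} \cos^{2}{\left(2 x \right)}
  -2·u·u_t = 2 A^{2} e^{- 2 t} + 2 A B e^{- t} \cos{\left(2 x \right)}
So the left-hand side equals
  - 4 A^{2} B e^{- 2 t} \sin{\left(2 x \right)} + 5 A^{2} e^{- 2 t} - 8 A B^{2} e^{- t} \sin{\left(2 x \right)} \cos{\left(2 x \right)} + 5 A B e^{- t} \cos{\left(2 x \right)} - 4 B^{3} \sin{\left(2 x \right)} \cos^{2}{\left(2 x \right)}
This must equal f(x, t) identically; expanded, f = 32 \sin{\left(2 x \right)} \cos^{2}{\left(2 x \right)} - 96 e^{- t} \sin{\left(2 x \right)} \cos{\left(2 x \right)} - 30 e^{- t} \cos{\left(2 x \right)} + 72 e^{- 2 t} \sin{\left(2 x \right)} + 45 e^{- 2 t}.
Matching coefficients of the independent functions:
  [e^{- 2 t} \sin{\left(2 x \right)}]:  - 4 A^{2} B = 72
  [e^{- t} \cos{\left(2 x \right)}]:  5 A B = -30
  [\sin{\left(2 x \right)} \cos^{2}{\left(2 x \right)}]:  - 4 B^{3} = 32
  [e^{- t} \sin{\left(2 x \right)} \cos{\left(2 x \right)}]:  - 8 A B^{2} = -96
  [e^{- 2 t}]:  5 A^{2} = 45
Solving: A = 3, B = -2.
Check against the point condition:
  u(0, 0) = 1  ⟹  A + B = 1  ✓
Hence u(x, t) = - 2 \cos{\left(2 x \right)} + 3 e^{- t}.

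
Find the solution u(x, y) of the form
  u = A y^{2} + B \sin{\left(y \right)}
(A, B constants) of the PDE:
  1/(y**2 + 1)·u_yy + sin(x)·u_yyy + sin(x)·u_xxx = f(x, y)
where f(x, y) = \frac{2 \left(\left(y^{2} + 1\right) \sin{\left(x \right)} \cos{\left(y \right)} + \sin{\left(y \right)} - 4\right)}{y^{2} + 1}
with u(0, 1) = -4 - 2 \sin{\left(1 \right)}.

Answer: u(x, y) = - 4 y^{2} - 2 \sin{\left(y \right)}

Derivation:
Substitute the ansatz u = A y^{2} + B \sin{\left(y \right)} into the left-hand side.
Derivatives of the ansatz:
  u_yy = 2 A - B \sin{\left(y \right)}
  u_yyy = - B \cos{\left(y \right)}
  u_xxx = 0
Term by term:
  1/(y**2 + 1)·u_yy = \frac{2 A}{y^{2} + 1} - \frac{B \sin{\left(y \right)}}{y^{2} + 1}
  sin(x)·u_yyy = - B \sin{\left(x \right)} \cos{\left(y \right)}
  sin(x)·u_xxx = 0
So the left-hand side equals
  \frac{2 A}{y^{2} + 1} - B \sin{\left(x \right)} \cos{\left(y \right)} - \frac{B \sin{\left(y \right)}}{y^{2} + 1}
This must equal f(x, y) identically; expanded, f = 2 \sin{\left(x \right)} \cos{\left(y \right)} + \frac{2 \sin{\left(y \right)}}{y^{2} + 1} - \frac{8}{y^{2} + 1}.
Matching coefficients of the independent functions:
  [\frac{\sin{\left(y \right)}}{y^{2} + 1}, \sin{\left(x \right)} \cos{\left(y \right)}]:  - B = 2
  [\frac{1}{y^{2} + 1}]:  2 A = -8
Solving: A = -4, B = -2.
Check against the point condition:
  u(0, 1) = -4 - 2 \sin{\left(1 \right)}  ⟹  A + B \sin{\left(1 \right)} = -4 - 2 \sin{\left(1 \right)}  ✓
Hence u(x, y) = - 4 y^{2} - 2 \sin{\left(y \right)}.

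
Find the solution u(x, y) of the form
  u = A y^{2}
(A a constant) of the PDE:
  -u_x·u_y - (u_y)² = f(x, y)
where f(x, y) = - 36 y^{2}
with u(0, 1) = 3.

Substitute the ansatz u = A y^{2} into the left-hand side.
Derivatives of the ansatz:
  u_x = 0
  u_y = 2 A y
Term by term:
  -u_x·u_y = 0
  -(u_y)² = - 4 A^{2} y^{2}
So the left-hand side equals
  - 4 A^{2} y^{2}
This must equal f(x, y) = - 36 y^{2} identically.
Matching coefficients of the independent functions:
  [y^{2}]:  - 4 A^{2} = -36
These equations allow (A) = (-3) or (3).
Impose the point condition(s):
  u(0, 1) = 3  ⟹  A = 3
Only A = 3 satisfies everything.
Hence u(x, y) = 3 y^{2}.

Answer: u(x, y) = 3 y^{2}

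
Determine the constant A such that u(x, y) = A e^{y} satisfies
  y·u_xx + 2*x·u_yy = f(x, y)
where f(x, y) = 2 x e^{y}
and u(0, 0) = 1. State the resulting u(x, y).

Answer: u(x, y) = e^{y}

Derivation:
Substitute the ansatz u = A e^{y} into the left-hand side.
Derivatives of the ansatz:
  u_xx = 0
  u_yy = A e^{y}
Term by term:
  y·u_xx = 0
  2*x·u_yy = 2 A x e^{y}
So the left-hand side equals
  2 A x e^{y}
This must equal f(x, y) = 2 x e^{y} identically.
Matching coefficients of the independent functions:
  [x e^{y}]:  2 A = 2
Solving: A = 1.
Check against the point condition:
  u(0, 0) = 1  ⟹  A = 1  ✓
Hence u(x, y) = e^{y}.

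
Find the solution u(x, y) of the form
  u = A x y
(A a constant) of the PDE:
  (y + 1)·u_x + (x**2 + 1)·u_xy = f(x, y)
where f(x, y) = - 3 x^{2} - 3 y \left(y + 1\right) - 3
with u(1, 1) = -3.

Substitute the ansatz u = A x y into the left-hand side.
Derivatives of the ansatz:
  u_x = A y
  u_xy = A
Term by term:
  (y + 1)·u_x = A y^{2} + A y
  (x**2 + 1)·u_xy = A x^{2} + A
So the left-hand side equals
  A x^{2} + A y^{2} + A y + A
This must equal f(x, y) identically; expanded, f = - 3 x^{2} - 3 y^{2} - 3 y - 3.
Matching coefficients of the independent functions:
  [constant term, x^{2}, y, y^{2}]:  A = -3
Solving: A = -3.
Check against the point condition:
  u(1, 1) = -3  ⟹  A = -3  ✓
Hence u(x, y) = - 3 x y.

Answer: u(x, y) = - 3 x y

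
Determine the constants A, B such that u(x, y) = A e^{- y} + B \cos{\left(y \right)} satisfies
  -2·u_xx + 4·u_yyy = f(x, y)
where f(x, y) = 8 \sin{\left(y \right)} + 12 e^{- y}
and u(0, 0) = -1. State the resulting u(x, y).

Substitute the ansatz u = A e^{- y} + B \cos{\left(y \right)} into the left-hand side.
Derivatives of the ansatz:
  u_xx = 0
  u_yyy = - A e^{- y} + B \sin{\left(y \right)}
Term by term:
  -2·u_xx = 0
  4·u_yyy = - 4 A e^{- y} + 4 B \sin{\left(y \right)}
So the left-hand side equals
  - 4 A e^{- y} + 4 B \sin{\left(y \right)}
This must equal f(x, y) = 8 \sin{\left(y \right)} + 12 e^{- y} identically.
Matching coefficients of the independent functions:
  [e^{- y}]:  - 4 A = 12
  [\sin{\left(y \right)}]:  4 B = 8
Solving: A = -3, B = 2.
Check against the point condition:
  u(0, 0) = -1  ⟹  A + B = -1  ✓
Hence u(x, y) = 2 \cos{\left(y \right)} - 3 e^{- y}.

Answer: u(x, y) = 2 \cos{\left(y \right)} - 3 e^{- y}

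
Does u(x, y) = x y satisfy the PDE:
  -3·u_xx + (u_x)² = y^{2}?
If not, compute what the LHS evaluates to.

Evaluate each term of the left-hand side for u = x y.
Derivatives:
  u_xx = 0
  u_x = y
Terms:
  -3·u_xx = 0
  (u_x)² = y^{2}
Sum: LHS = y^{2}
This is exactly the given right-hand side, so u is a solution.

Answer: Yes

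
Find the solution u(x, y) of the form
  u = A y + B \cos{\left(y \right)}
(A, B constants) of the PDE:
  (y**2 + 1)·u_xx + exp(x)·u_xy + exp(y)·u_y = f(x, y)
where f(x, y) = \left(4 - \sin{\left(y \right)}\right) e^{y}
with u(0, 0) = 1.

Substitute the ansatz u = A y + B \cos{\left(y \right)} into the left-hand side.
Derivatives of the ansatz:
  u_xx = 0
  u_xy = 0
  u_y = A - B \sin{\left(y \right)}
Term by term:
  (y**2 + 1)·u_xx = 0
  exp(x)·u_xy = 0
  exp(y)·u_y = A e^{y} - B e^{y} \sin{\left(y \right)}
So the left-hand side equals
  A e^{y} - B e^{y} \sin{\left(y \right)}
This must equal f(x, y) identically; expanded, f = - e^{y} \sin{\left(y \right)} + 4 e^{y}.
Matching coefficients of the independent functions:
  [e^{y} \sin{\left(y \right)}]:  - B = -1
  [e^{y}]:  A = 4
Solving: A = 4, B = 1.
Check against the point condition:
  u(0, 0) = 1  ⟹  B = 1  ✓
Hence u(x, y) = 4 y + \cos{\left(y \right)}.

Answer: u(x, y) = 4 y + \cos{\left(y \right)}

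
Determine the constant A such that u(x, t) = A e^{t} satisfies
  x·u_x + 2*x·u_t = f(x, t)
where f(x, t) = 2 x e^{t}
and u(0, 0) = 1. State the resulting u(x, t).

Answer: u(x, t) = e^{t}

Derivation:
Substitute the ansatz u = A e^{t} into the left-hand side.
Derivatives of the ansatz:
  u_x = 0
  u_t = A e^{t}
Term by term:
  x·u_x = 0
  2*x·u_t = 2 A x e^{t}
So the left-hand side equals
  2 A x e^{t}
This must equal f(x, t) = 2 x e^{t} identically.
Matching coefficients of the independent functions:
  [x e^{t}]:  2 A = 2
Solving: A = 1.
Check against the point condition:
  u(0, 0) = 1  ⟹  A = 1  ✓
Hence u(x, t) = e^{t}.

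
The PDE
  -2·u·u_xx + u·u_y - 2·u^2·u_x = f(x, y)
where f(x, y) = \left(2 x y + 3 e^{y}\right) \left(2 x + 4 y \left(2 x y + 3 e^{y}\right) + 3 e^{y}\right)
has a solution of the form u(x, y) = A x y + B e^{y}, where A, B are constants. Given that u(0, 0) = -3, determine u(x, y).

Substitute the ansatz u = A x y + B e^{y} into the left-hand side.
Derivatives of the ansatz:
  u_xx = 0
  u_y = A x + B e^{y}
  u_x = A y
Term by term:
  -2·u·u_xx = 0
  u·u_y = A^{2} x^{2} y + A B x y e^{y} + A B x e^{y} + B^{2} e^{2 y}
  -2·u^2·u_x = - 2 A^{3} x^{2} y^{3} - 4 A^{2} B x y^{2} e^{y} - 2 A B^{2} y e^{2 y}
So the left-hand side equals
  - 2 A^{3} x^{2} y^{3} - 4 A^{2} B x y^{2} e^{y} + A^{2} x^{2} y - 2 A B^{2} y e^{2 y} + A B x y e^{y} + A B x e^{y} + B^{2} e^{2 y}
This must equal f(x, y) identically; expanded, f = 16 x^{2} y^{3} + 4 x^{2} y + 48 x y^{2} e^{y} + 6 x y e^{y} + 6 x e^{y} + 36 y e^{2 y} + 9 e^{2 y}.
Matching coefficients of the independent functions:
  [x e^{y}, x y e^{y}]:  A B = 6
  [x^{2} y]:  A^{2} = 4
  [x^{2} y^{3}]:  - 2 A^{3} = 16
  [y e^{2 y}]:  - 2 A B^{2} = 36
  [x y^{2} e^{y}]:  - 4 A^{2} B = 48
  [e^{2 y}]:  B^{2} = 9
Solving: A = -2, B = -3.
Check against the point condition:
  u(0, 0) = -3  ⟹  B = -3  ✓
Hence u(x, y) = - 2 x y - 3 e^{y}.

Answer: u(x, y) = - 2 x y - 3 e^{y}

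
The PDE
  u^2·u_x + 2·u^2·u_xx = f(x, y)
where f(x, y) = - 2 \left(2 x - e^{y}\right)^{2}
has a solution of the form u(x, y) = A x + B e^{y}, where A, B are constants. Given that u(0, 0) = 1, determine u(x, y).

Substitute the ansatz u = A x + B e^{y} into the left-hand side.
Derivatives of the ansatz:
  u_x = A
  u_xx = 0
Term by term:
  u^2·u_x = A^{3} x^{2} + 2 A^{2} B x e^{y} + A B^{2} e^{2 y}
  2·u^2·u_xx = 0
So the left-hand side equals
  A^{3} x^{2} + 2 A^{2} B x e^{y} + A B^{2} e^{2 y}
This must equal f(x, y) identically; expanded, f = - 8 x^{2} + 8 x e^{y} - 2 e^{2 y}.
Matching coefficients of the independent functions:
  [x^{2}]:  A^{3} = -8
  [x e^{y}]:  2 A^{2} B = 8
  [e^{2 y}]:  A B^{2} = -2
Solving: A = -2, B = 1.
Check against the point condition:
  u(0, 0) = 1  ⟹  B = 1  ✓
Hence u(x, y) = - 2 x + e^{y}.

Answer: u(x, y) = - 2 x + e^{y}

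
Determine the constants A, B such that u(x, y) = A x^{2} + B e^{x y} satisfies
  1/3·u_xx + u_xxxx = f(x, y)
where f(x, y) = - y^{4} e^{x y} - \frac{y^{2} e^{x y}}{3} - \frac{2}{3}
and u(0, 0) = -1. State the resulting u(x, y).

Answer: u(x, y) = - x^{2} - e^{x y}

Derivation:
Substitute the ansatz u = A x^{2} + B e^{x y} into the left-hand side.
Derivatives of the ansatz:
  u_xx = 2 A + B y^{2} e^{x y}
  u_xxxx = B y^{4} e^{x y}
Term by term:
  1/3·u_xx = \frac{2 A}{3} + \frac{B y^{2} e^{x y}}{3}
  u_xxxx = B y^{4} e^{x y}
So the left-hand side equals
  \frac{2 A}{3} + B y^{4} e^{x y} + \frac{B y^{2} e^{x y}}{3}
This must equal f(x, y) = - y^{4} e^{x y} - \frac{y^{2} e^{x y}}{3} - \frac{2}{3} identically.
Matching coefficients of the independent functions:
  [constant term]:  \frac{2 A}{3} = - \frac{2}{3}
  [y^{2} e^{x y}]:  \frac{B}{3} = - \frac{1}{3}
  [y^{4} e^{x y}]:  B = -1
Solving: A = -1, B = -1.
Check against the point condition:
  u(0, 0) = -1  ⟹  B = -1  ✓
Hence u(x, y) = - x^{2} - e^{x y}.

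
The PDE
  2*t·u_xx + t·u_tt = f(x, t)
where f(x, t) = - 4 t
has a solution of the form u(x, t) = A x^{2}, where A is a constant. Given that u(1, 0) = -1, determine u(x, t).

Substitute the ansatz u = A x^{2} into the left-hand side.
Derivatives of the ansatz:
  u_xx = 2 A
  u_tt = 0
Term by term:
  2*t·u_xx = 4 A t
  t·u_tt = 0
So the left-hand side equals
  4 A t
This must equal f(x, t) = - 4 t identically.
Matching coefficients of the independent functions:
  [t]:  4 A = -4
Solving: A = -1.
Check against the point condition:
  u(1, 0) = -1  ⟹  A = -1  ✓
Hence u(x, t) = - x^{2}.

Answer: u(x, t) = - x^{2}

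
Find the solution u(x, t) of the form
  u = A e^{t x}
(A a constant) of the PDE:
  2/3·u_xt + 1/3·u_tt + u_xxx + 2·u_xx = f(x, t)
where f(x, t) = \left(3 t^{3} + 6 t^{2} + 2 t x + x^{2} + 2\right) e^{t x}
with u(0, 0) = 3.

Substitute the ansatz u = A e^{t x} into the left-hand side.
Derivatives of the ansatz:
  u_xt = A t x e^{t x} + A e^{t x}
  u_tt = A x^{2} e^{t x}
  u_xxx = A t^{3} e^{t x}
  u_xx = A t^{2} e^{t x}
Term by term:
  2/3·u_xt = \frac{2 A t x e^{t x}}{3} + \frac{2 A e^{t x}}{3}
  1/3·u_tt = \frac{A x^{2} e^{t x}}{3}
  u_xxx = A t^{3} e^{t x}
  2·u_xx = 2 A t^{2} e^{t x}
So the left-hand side equals
  A t^{3} e^{t x} + 2 A t^{2} e^{t x} + \frac{2 A t x e^{t x}}{3} + \frac{A x^{2} e^{t x}}{3} + \frac{2 A e^{t x}}{3}
This must equal f(x, t) identically; expanded, f = 3 t^{3} e^{t x} + 6 t^{2} e^{t x} + 2 t x e^{t x} + x^{2} e^{t x} + 2 e^{t x}.
Matching coefficients of the independent functions:
  [t^{2} e^{t x}]:  2 A = 6
  [t^{3} e^{t x}]:  A = 3
  [x^{2} e^{t x}]:  \frac{A}{3} = 1
  [t x e^{t x}, e^{t x}]:  \frac{2 A}{3} = 2
Solving: A = 3.
Check against the point condition:
  u(0, 0) = 3  ⟹  A = 3  ✓
Hence u(x, t) = 3 e^{t x}.

Answer: u(x, t) = 3 e^{t x}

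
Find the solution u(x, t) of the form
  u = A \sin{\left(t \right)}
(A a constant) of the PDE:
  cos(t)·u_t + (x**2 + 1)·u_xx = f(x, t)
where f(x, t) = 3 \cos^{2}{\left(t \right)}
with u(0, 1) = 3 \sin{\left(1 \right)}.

Substitute the ansatz u = A \sin{\left(t \right)} into the left-hand side.
Derivatives of the ansatz:
  u_t = A \cos{\left(t \right)}
  u_xx = 0
Term by term:
  cos(t)·u_t = A \cos^{2}{\left(t \right)}
  (x**2 + 1)·u_xx = 0
So the left-hand side equals
  A \cos^{2}{\left(t \right)}
This must equal f(x, t) = 3 \cos^{2}{\left(t \right)} identically.
Matching coefficients of the independent functions:
  [\cos^{2}{\left(t \right)}]:  A = 3
Solving: A = 3.
Check against the point condition:
  u(0, 1) = 3 \sin{\left(1 \right)}  ⟹  A \sin{\left(1 \right)} = 3 \sin{\left(1 \right)}  ✓
Hence u(x, t) = 3 \sin{\left(t \right)}.

Answer: u(x, t) = 3 \sin{\left(t \right)}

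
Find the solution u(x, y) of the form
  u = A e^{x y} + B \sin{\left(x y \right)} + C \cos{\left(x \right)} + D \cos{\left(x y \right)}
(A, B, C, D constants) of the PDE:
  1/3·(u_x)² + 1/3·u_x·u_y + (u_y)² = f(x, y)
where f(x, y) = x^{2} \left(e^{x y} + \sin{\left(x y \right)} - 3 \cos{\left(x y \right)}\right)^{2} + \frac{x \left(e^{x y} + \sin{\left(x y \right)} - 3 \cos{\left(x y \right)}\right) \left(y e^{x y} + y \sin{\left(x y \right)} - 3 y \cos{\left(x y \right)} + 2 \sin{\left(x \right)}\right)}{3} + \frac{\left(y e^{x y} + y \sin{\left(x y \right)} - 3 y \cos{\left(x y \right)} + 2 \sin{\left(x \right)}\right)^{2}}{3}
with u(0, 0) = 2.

Answer: u(x, y) = - e^{x y} + 3 \sin{\left(x y \right)} + 2 \cos{\left(x \right)} + \cos{\left(x y \right)}

Derivation:
Substitute the ansatz u = A e^{x y} + B \sin{\left(x y \right)} + C \cos{\left(x \right)} + D \cos{\left(x y \right)} into the left-hand side.
Derivatives of the ansatz:
  u_x = A y e^{x y} + B y \cos{\left(x y \right)} - C \sin{\left(x \right)} - D y \sin{\left(x y \right)}
  u_y = A x e^{x y} + B x \cos{\left(x y \right)} - D x \sin{\left(x y \right)}
Term by term:
  1/3·(u_x)² = \frac{A^{2} y^{2} e^{2 x y}}{3} + \frac{2 A B y^{2} e^{x y} \cos{\left(x y \right)}}{3} - \frac{2 A C y e^{x y} \sin{\left(x \right)}}{3} - \frac{2 A D y^{2} e^{x y} \sin{\left(x y \right)}}{3} + \frac{B^{2} y^{2} \cos^{2}{\left(x y \right)}}{3} - \frac{2 B C y \sin{\left(x \right)} \cos{\left(x y \right)}}{3} - \frac{2 B D y^{2} \sin{\left(x y \right)} \cos{\left(x y \right)}}{3} + \frac{C^{2} \sin^{2}{\left(x \right)}}{3} + \frac{2 C D y \sin{\left(x \right)} \sin{\left(x y \right)}}{3} + \frac{D^{2} y^{2} \sin^{2}{\left(x y \right)}}{3}
  1/3·u_x·u_y = \frac{A^{2} x y e^{2 x y}}{3} + \frac{2 A B x y e^{x y} \cos{\left(x y \right)}}{3} - \frac{A C x e^{x y} \sin{\left(x \right)}}{3} - \frac{2 A D x y e^{x y} \sin{\left(x y \right)}}{3} + \frac{B^{2} x y \cos^{2}{\left(x y \right)}}{3} - \frac{B C x \sin{\left(x \right)} \cos{\left(x y \right)}}{3} - \frac{2 B D x y \sin{\left(x y \right)} \cos{\left(x y \right)}}{3} + \frac{C D x \sin{\left(x \right)} \sin{\left(x y \right)}}{3} + \frac{D^{2} x y \sin^{2}{\left(x y \right)}}{3}
  (u_y)² = A^{2} x^{2} e^{2 x y} + 2 A B x^{2} e^{x y} \cos{\left(x y \right)} - 2 A D x^{2} e^{x y} \sin{\left(x y \right)} + B^{2} x^{2} \cos^{2}{\left(x y \right)} - 2 B D x^{2} \sin{\left(x y \right)} \cos{\left(x y \right)} + D^{2} x^{2} \sin^{2}{\left(x y \right)}
Sum these and collect like terms in the independent variables.
This must equal f(x, y) identically; expanded, f = x^{2} e^{2 x y} + 2 x^{2} e^{x y} \sin{\left(x y \right)} - 6 x^{2} e^{x y} \cos{\left(x y \right)} + x^{2} \sin^{2}{\left(x y \right)} - 6 x^{2} \sin{\left(x y \right)} \cos{\left(x y \right)} + 9 x^{2} \cos^{2}{\left(x y \right)} + \frac{x y e^{2 x y}}{3} + \frac{2 x y e^{x y} \sin{\left(x y \right)}}{3} - 2 x y e^{x y} \cos{\left(x y \right)} + \frac{x y \sin^{2}{\left(x y \right)}}{3} - 2 x y \sin{\left(x y \right)} \cos{\left(x y \right)} + 3 x y \cos^{2}{\left(x y \right)} + \frac{2 x e^{x y} \sin{\left(x \right)}}{3} + \frac{2 x \sin{\left(x \right)} \sin{\left(x y \right)}}{3} - 2 x \sin{\left(x \right)} \cos{\left(x y \right)} + \frac{y^{2} e^{2 x y}}{3} + \frac{2 y^{2} e^{x y} \sin{\left(x y \right)}}{3} - 2 y^{2} e^{x y} \cos{\left(x y \right)} + \frac{y^{2} \sin^{2}{\left(x y \right)}}{3} - 2 y^{2} \sin{\left(x y \right)} \cos{\left(x y \right)} + 3 y^{2} \cos^{2}{\left(x y \right)} + \frac{4 y e^{x y} \sin{\left(x \right)}}{3} + \frac{4 y \sin{\left(x \right)} \sin{\left(x y \right)}}{3} - 4 y \sin{\left(x \right)} \cos{\left(x y \right)} + \frac{4 \sin^{2}{\left(x \right)}}{3}.
Matching coefficients of the independent functions:
(each divided by its leading coefficient; functions giving the same equation are listed together)
  [x^{2} e^{2 x y}, y^{2} e^{2 x y}, x y e^{2 x y}]:  A^{2} - 1 = 0
  [x^{2} \sin^{2}{\left(x y \right)}, y^{2} \sin^{2}{\left(x y \right)}, x y \sin^{2}{\left(x y \right)}]:  D^{2} - 1 = 0
  [x^{2} \cos^{2}{\left(x y \right)}, y^{2} \cos^{2}{\left(x y \right)}, x y \cos^{2}{\left(x y \right)}]:  B^{2} - 9 = 0
  [x e^{x y} \sin{\left(x \right)}, y e^{x y} \sin{\left(x \right)}]:  A C + 2 = 0
  [x \sin{\left(x \right)} \sin{\left(x y \right)}, y \sin{\left(x \right)} \sin{\left(x y \right)}]:  C D - 2 = 0
  [x \sin{\left(x \right)} \cos{\left(x y \right)}, y \sin{\left(x \right)} \cos{\left(x y \right)}]:  B C - 6 = 0
  [x^{2} e^{x y} \sin{\left(x y \right)}, y^{2} e^{x y} \sin{\left(x y \right)}, x y e^{x y} \sin{\left(x y \right)}]:  A D + 1 = 0
  [x^{2} e^{x y} \cos{\left(x y \right)}, y^{2} e^{x y} \cos{\left(x y \right)}, x y e^{x y} \cos{\left(x y \right)}]:  A B + 3 = 0
  [x^{2} \sin{\left(x y \right)} \cos{\left(x y \right)}, y^{2} \sin{\left(x y \right)} \cos{\left(x y \right)}, x y \sin{\left(x y \right)} \cos{\left(x y \right)}]:  B D - 3 = 0
  [\sin^{2}{\left(x \right)}]:  C^{2} - 4 = 0
These equations allow (A, B, C, D) = (-1, 3, 2, 1) or (1, -3, -2, -1).
Impose the point condition(s):
  u(0, 0) = 2  ⟹  A + C + D = 2
Only A = -1, B = 3, C = 2, D = 1 satisfies everything.
Hence u(x, y) = - e^{x y} + 3 \sin{\left(x y \right)} + 2 \cos{\left(x \right)} + \cos{\left(x y \right)}.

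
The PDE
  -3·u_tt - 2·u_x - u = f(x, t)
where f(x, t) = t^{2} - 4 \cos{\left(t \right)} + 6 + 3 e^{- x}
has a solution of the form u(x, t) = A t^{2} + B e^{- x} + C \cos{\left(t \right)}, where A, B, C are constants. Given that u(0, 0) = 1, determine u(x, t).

Substitute the ansatz u = A t^{2} + B e^{- x} + C \cos{\left(t \right)} into the left-hand side.
Derivatives of the ansatz:
  u_tt = 2 A - C \cos{\left(t \right)}
  u_x = - B e^{- x}
Term by term:
  -3·u_tt = - 6 A + 3 C \cos{\left(t \right)}
  -2·u_x = 2 B e^{- x}
  -u = - A t^{2} - B e^{- x} - C \cos{\left(t \right)}
So the left-hand side equals
  - A t^{2} - 6 A + B e^{- x} + 2 C \cos{\left(t \right)}
This must equal f(x, t) = t^{2} - 4 \cos{\left(t \right)} + 6 + 3 e^{- x} identically.
Matching coefficients of the independent functions:
  [constant term]:  - 6 A = 6
  [t^{2}]:  - A = 1
  [e^{- x}]:  B = 3
  [\cos{\left(t \right)}]:  2 C = -4
Solving: A = -1, B = 3, C = -2.
Check against the point condition:
  u(0, 0) = 1  ⟹  B + C = 1  ✓
Hence u(x, t) = - t^{2} - 2 \cos{\left(t \right)} + 3 e^{- x}.

Answer: u(x, t) = - t^{2} - 2 \cos{\left(t \right)} + 3 e^{- x}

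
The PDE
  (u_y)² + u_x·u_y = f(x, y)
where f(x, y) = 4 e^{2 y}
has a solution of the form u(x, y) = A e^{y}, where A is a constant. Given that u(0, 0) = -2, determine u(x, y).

Substitute the ansatz u = A e^{y} into the left-hand side.
Derivatives of the ansatz:
  u_y = A e^{y}
  u_x = 0
Term by term:
  (u_y)² = A^{2} e^{2 y}
  u_x·u_y = 0
So the left-hand side equals
  A^{2} e^{2 y}
This must equal f(x, y) = 4 e^{2 y} identically.
Matching coefficients of the independent functions:
  [e^{2 y}]:  A^{2} = 4
These equations allow (A) = (-2) or (2).
Impose the point condition(s):
  u(0, 0) = -2  ⟹  A = -2
Only A = -2 satisfies everything.
Hence u(x, y) = - 2 e^{y}.

Answer: u(x, y) = - 2 e^{y}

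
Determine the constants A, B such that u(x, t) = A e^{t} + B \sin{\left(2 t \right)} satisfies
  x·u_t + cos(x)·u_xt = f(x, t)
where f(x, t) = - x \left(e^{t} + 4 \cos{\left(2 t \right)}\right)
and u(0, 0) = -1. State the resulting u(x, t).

Substitute the ansatz u = A e^{t} + B \sin{\left(2 t \right)} into the left-hand side.
Derivatives of the ansatz:
  u_t = A e^{t} + 2 B \cos{\left(2 t \right)}
  u_xt = 0
Term by term:
  x·u_t = A x e^{t} + 2 B x \cos{\left(2 t \right)}
  cos(x)·u_xt = 0
So the left-hand side equals
  A x e^{t} + 2 B x \cos{\left(2 t \right)}
This must equal f(x, t) = - x \left(e^{t} + 4 \cos{\left(2 t \right)}\right) identically.
Matching coefficients of the independent functions:
  [x e^{t}]:  A = -1
  [x \cos{\left(2 t \right)}]:  2 B = -4
Solving: A = -1, B = -2.
Check against the point condition:
  u(0, 0) = -1  ⟹  A = -1  ✓
Hence u(x, t) = - e^{t} - 2 \sin{\left(2 t \right)}.

Answer: u(x, t) = - e^{t} - 2 \sin{\left(2 t \right)}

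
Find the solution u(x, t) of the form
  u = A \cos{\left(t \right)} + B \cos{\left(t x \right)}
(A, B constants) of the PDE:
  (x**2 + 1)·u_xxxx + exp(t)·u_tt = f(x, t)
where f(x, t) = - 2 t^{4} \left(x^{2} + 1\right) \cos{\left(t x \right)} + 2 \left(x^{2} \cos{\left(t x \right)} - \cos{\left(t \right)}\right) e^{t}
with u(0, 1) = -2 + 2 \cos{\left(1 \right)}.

Substitute the ansatz u = A \cos{\left(t \right)} + B \cos{\left(t x \right)} into the left-hand side.
Derivatives of the ansatz:
  u_xxxx = B t^{4} \cos{\left(t x \right)}
  u_tt = - A \cos{\left(t \right)} - B x^{2} \cos{\left(t x \right)}
Term by term:
  (x**2 + 1)·u_xxxx = B t^{4} x^{2} \cos{\left(t x \right)} + B t^{4} \cos{\left(t x \right)}
  exp(t)·u_tt = - A e^{t} \cos{\left(t \right)} - B x^{2} e^{t} \cos{\left(t x \right)}
So the left-hand side equals
  - A e^{t} \cos{\left(t \right)} + B t^{4} x^{2} \cos{\left(t x \right)} + B t^{4} \cos{\left(t x \right)} - B x^{2} e^{t} \cos{\left(t x \right)}
This must equal f(x, t) identically; expanded, f = - 2 t^{4} x^{2} \cos{\left(t x \right)} - 2 t^{4} \cos{\left(t x \right)} + 2 x^{2} e^{t} \cos{\left(t x \right)} - 2 e^{t} \cos{\left(t \right)}.
Matching coefficients of the independent functions:
  [t^{4} \cos{\left(t x \right)}, t^{4} x^{2} \cos{\left(t x \right)}]:  B = -2
  [e^{t} \cos{\left(t \right)}]:  - A = -2
  [x^{2} e^{t} \cos{\left(t x \right)}]:  - B = 2
Solving: A = 2, B = -2.
Check against the point condition:
  u(0, 1) = -2 + 2 \cos{\left(1 \right)}  ⟹  A \cos{\left(1 \right)} + B = -2 + 2 \cos{\left(1 \right)}  ✓
Hence u(x, t) = 2 \cos{\left(t \right)} - 2 \cos{\left(t x \right)}.

Answer: u(x, t) = 2 \cos{\left(t \right)} - 2 \cos{\left(t x \right)}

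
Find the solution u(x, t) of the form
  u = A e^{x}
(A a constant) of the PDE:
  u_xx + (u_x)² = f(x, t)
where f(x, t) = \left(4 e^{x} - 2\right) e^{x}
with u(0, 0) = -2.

Answer: u(x, t) = - 2 e^{x}

Derivation:
Substitute the ansatz u = A e^{x} into the left-hand side.
Derivatives of the ansatz:
  u_xx = A e^{x}
  u_x = A e^{x}
Term by term:
  u_xx = A e^{x}
  (u_x)² = A^{2} e^{2 x}
So the left-hand side equals
  A^{2} e^{2 x} + A e^{x}
This must equal f(x, t) = \left(4 e^{x} - 2\right) e^{x} identically.
Matching coefficients of the independent functions:
  [e^{x}]:  A = -2
  [e^{2 x}]:  A^{2} = 4
Solving: A = -2.
Check against the point condition:
  u(0, 0) = -2  ⟹  A = -2  ✓
Hence u(x, t) = - 2 e^{x}.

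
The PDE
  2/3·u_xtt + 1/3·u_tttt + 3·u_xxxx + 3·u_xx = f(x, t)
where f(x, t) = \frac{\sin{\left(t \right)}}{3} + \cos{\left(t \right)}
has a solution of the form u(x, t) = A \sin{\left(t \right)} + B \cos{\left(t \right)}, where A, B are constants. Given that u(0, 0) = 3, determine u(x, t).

Substitute the ansatz u = A \sin{\left(t \right)} + B \cos{\left(t \right)} into the left-hand side.
Derivatives of the ansatz:
  u_xtt = 0
  u_tttt = A \sin{\left(t \right)} + B \cos{\left(t \right)}
  u_xxxx = 0
  u_xx = 0
Term by term:
  2/3·u_xtt = 0
  1/3·u_tttt = \frac{A \sin{\left(t \right)}}{3} + \frac{B \cos{\left(t \right)}}{3}
  3·u_xxxx = 0
  3·u_xx = 0
So the left-hand side equals
  \frac{A \sin{\left(t \right)}}{3} + \frac{B \cos{\left(t \right)}}{3}
This must equal f(x, t) = \frac{\sin{\left(t \right)}}{3} + \cos{\left(t \right)} identically.
Matching coefficients of the independent functions:
  [\sin{\left(t \right)}]:  \frac{A}{3} = \frac{1}{3}
  [\cos{\left(t \right)}]:  \frac{B}{3} = 1
Solving: A = 1, B = 3.
Check against the point condition:
  u(0, 0) = 3  ⟹  B = 3  ✓
Hence u(x, t) = \sin{\left(t \right)} + 3 \cos{\left(t \right)}.

Answer: u(x, t) = \sin{\left(t \right)} + 3 \cos{\left(t \right)}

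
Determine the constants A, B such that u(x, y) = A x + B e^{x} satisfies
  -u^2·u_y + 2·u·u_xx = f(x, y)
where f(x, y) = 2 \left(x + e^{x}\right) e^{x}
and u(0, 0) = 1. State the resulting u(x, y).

Substitute the ansatz u = A x + B e^{x} into the left-hand side.
Derivatives of the ansatz:
  u_y = 0
  u_xx = B e^{x}
Term by term:
  -u^2·u_y = 0
  2·u·u_xx = 2 A B x e^{x} + 2 B^{2} e^{2 x}
So the left-hand side equals
  2 A B x e^{x} + 2 B^{2} e^{2 x}
This must equal f(x, y) identically; expanded, f = 2 x e^{x} + 2 e^{2 x}.
Matching coefficients of the independent functions:
  [x e^{x}]:  2 A B = 2
  [e^{2 x}]:  2 B^{2} = 2
These equations allow (A, B) = (-1, -1) or (1, 1).
Impose the point condition(s):
  u(0, 0) = 1  ⟹  B = 1
Only A = 1, B = 1 satisfies everything.
Hence u(x, y) = x + e^{x}.

Answer: u(x, y) = x + e^{x}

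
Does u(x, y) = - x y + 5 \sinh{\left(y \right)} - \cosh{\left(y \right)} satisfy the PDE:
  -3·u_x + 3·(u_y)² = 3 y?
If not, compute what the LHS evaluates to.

Answer: No, the LHS evaluates to 3 y + 3 \left(x + \sinh{\left(y \right)} - 5 \cosh{\left(y \right)}\right)^{2}

Derivation:
Evaluate each term of the left-hand side for u = - x y + 5 \sinh{\left(y \right)} - \cosh{\left(y \right)}.
Derivatives:
  u_x = - y
  u_y = - x - \sinh{\left(y \right)} + 5 \cosh{\left(y \right)}
Terms:
  -3·u_x = 3 y
  3·(u_y)² = 3 \left(x + \sinh{\left(y \right)} - 5 \cosh{\left(y \right)}\right)^{2}
Sum: LHS = 3 y + 3 \left(x + \sinh{\left(y \right)} - 5 \cosh{\left(y \right)}\right)^{2}
Given right-hand side: 3 y. Difference LHS − RHS = 3 \left(x + \sinh{\left(y \right)} - 5 \cosh{\left(y \right)}\right)^{2} ≠ 0, so u is not a solution.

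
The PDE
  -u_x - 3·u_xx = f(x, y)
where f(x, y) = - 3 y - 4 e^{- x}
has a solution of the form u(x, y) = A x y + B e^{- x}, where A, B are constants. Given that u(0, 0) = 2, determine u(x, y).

Substitute the ansatz u = A x y + B e^{- x} into the left-hand side.
Derivatives of the ansatz:
  u_x = A y - B e^{- x}
  u_xx = B e^{- x}
Term by term:
  -u_x = - A y + B e^{- x}
  -3·u_xx = - 3 B e^{- x}
So the left-hand side equals
  - A y - 2 B e^{- x}
This must equal f(x, y) = - 3 y - 4 e^{- x} identically.
Matching coefficients of the independent functions:
  [y]:  - A = -3
  [e^{- x}]:  - 2 B = -4
Solving: A = 3, B = 2.
Check against the point condition:
  u(0, 0) = 2  ⟹  B = 2  ✓
Hence u(x, y) = 3 x y + 2 e^{- x}.

Answer: u(x, y) = 3 x y + 2 e^{- x}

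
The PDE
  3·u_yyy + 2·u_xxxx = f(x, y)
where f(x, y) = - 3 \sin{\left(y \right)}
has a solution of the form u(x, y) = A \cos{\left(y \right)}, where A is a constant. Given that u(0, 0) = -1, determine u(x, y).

Answer: u(x, y) = - \cos{\left(y \right)}

Derivation:
Substitute the ansatz u = A \cos{\left(y \right)} into the left-hand side.
Derivatives of the ansatz:
  u_yyy = A \sin{\left(y \right)}
  u_xxxx = 0
Term by term:
  3·u_yyy = 3 A \sin{\left(y \right)}
  2·u_xxxx = 0
So the left-hand side equals
  3 A \sin{\left(y \right)}
This must equal f(x, y) = - 3 \sin{\left(y \right)} identically.
Matching coefficients of the independent functions:
  [\sin{\left(y \right)}]:  3 A = -3
Solving: A = -1.
Check against the point condition:
  u(0, 0) = -1  ⟹  A = -1  ✓
Hence u(x, y) = - \cos{\left(y \right)}.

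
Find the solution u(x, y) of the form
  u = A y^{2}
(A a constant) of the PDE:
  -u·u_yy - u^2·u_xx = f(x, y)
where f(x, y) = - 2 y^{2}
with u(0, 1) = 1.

Substitute the ansatz u = A y^{2} into the left-hand side.
Derivatives of the ansatz:
  u_yy = 2 A
  u_xx = 0
Term by term:
  -u·u_yy = - 2 A^{2} y^{2}
  -u^2·u_xx = 0
So the left-hand side equals
  - 2 A^{2} y^{2}
This must equal f(x, y) = - 2 y^{2} identically.
Matching coefficients of the independent functions:
  [y^{2}]:  - 2 A^{2} = -2
These equations allow (A) = (-1) or (1).
Impose the point condition(s):
  u(0, 1) = 1  ⟹  A = 1
Only A = 1 satisfies everything.
Hence u(x, y) = y^{2}.

Answer: u(x, y) = y^{2}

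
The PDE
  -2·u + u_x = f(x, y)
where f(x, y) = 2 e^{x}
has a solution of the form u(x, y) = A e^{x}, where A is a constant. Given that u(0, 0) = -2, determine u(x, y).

Answer: u(x, y) = - 2 e^{x}

Derivation:
Substitute the ansatz u = A e^{x} into the left-hand side.
Derivatives of the ansatz:
  u_x = A e^{x}
Term by term:
  -2·u = - 2 A e^{x}
  u_x = A e^{x}
So the left-hand side equals
  - A e^{x}
This must equal f(x, y) = 2 e^{x} identically.
Matching coefficients of the independent functions:
  [e^{x}]:  - A = 2
Solving: A = -2.
Check against the point condition:
  u(0, 0) = -2  ⟹  A = -2  ✓
Hence u(x, y) = - 2 e^{x}.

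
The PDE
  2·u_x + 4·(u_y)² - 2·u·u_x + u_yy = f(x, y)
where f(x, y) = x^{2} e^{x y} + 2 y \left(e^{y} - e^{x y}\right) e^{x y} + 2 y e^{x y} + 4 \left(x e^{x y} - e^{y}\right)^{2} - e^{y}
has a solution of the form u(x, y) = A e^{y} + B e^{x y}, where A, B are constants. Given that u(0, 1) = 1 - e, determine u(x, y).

Answer: u(x, y) = - e^{y} + e^{x y}

Derivation:
Substitute the ansatz u = A e^{y} + B e^{x y} into the left-hand side.
Derivatives of the ansatz:
  u_x = B y e^{x y}
  u_y = A e^{y} + B x e^{x y}
  u_yy = A e^{y} + B x^{2} e^{x y}
Term by term:
  2·u_x = 2 B y e^{x y}
  4·(u_y)² = 4 A^{2} e^{2 y} + 8 A B x e^{y} e^{x y} + 4 B^{2} x^{2} e^{2 x y}
  -2·u·u_x = - 2 A B y e^{y} e^{x y} - 2 B^{2} y e^{2 x y}
  u_yy = A e^{y} + B x^{2} e^{x y}
So the left-hand side equals
  4 A^{2} e^{2 y} + 8 A B x e^{y} e^{x y} - 2 A B y e^{y} e^{x y} + A e^{y} + 4 B^{2} x^{2} e^{2 x y} - 2 B^{2} y e^{2 x y} + B x^{2} e^{x y} + 2 B y e^{x y}
This must equal f(x, y) identically; expanded, f = 4 x^{2} e^{2 x y} + x^{2} e^{x y} - 8 x e^{y} e^{x y} + 2 y e^{y} e^{x y} - 2 y e^{2 x y} + 2 y e^{x y} + 4 e^{2 y} - e^{y}.
Matching coefficients of the independent functions:
  [x^{2} e^{x y}]:  B = 1
  [x^{2} e^{2 x y}]:  4 B^{2} = 4
  [y e^{x y}]:  2 B = 2
  [y e^{2 x y}]:  - 2 B^{2} = -2
  [x e^{y} e^{x y}]:  8 A B = -8
  [y e^{y} e^{x y}]:  - 2 A B = 2
  [e^{y}]:  A = -1
  [e^{2 y}]:  4 A^{2} = 4
Solving: A = -1, B = 1.
Check against the point condition:
  u(0, 1) = 1 - e  ⟹  e A + B = 1 - e  ✓
Hence u(x, y) = - e^{y} + e^{x y}.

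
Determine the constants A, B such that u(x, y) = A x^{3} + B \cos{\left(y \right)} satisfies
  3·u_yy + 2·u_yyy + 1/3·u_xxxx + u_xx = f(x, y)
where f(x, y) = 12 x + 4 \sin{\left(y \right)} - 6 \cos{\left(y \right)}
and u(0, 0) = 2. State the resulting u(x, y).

Answer: u(x, y) = 2 x^{3} + 2 \cos{\left(y \right)}

Derivation:
Substitute the ansatz u = A x^{3} + B \cos{\left(y \right)} into the left-hand side.
Derivatives of the ansatz:
  u_yy = - B \cos{\left(y \right)}
  u_yyy = B \sin{\left(y \right)}
  u_xxxx = 0
  u_xx = 6 A x
Term by term:
  3·u_yy = - 3 B \cos{\left(y \right)}
  2·u_yyy = 2 B \sin{\left(y \right)}
  1/3·u_xxxx = 0
  u_xx = 6 A x
So the left-hand side equals
  6 A x + 2 B \sin{\left(y \right)} - 3 B \cos{\left(y \right)}
This must equal f(x, y) = 12 x + 4 \sin{\left(y \right)} - 6 \cos{\left(y \right)} identically.
Matching coefficients of the independent functions:
  [x]:  6 A = 12
  [\sin{\left(y \right)}]:  2 B = 4
  [\cos{\left(y \right)}]:  - 3 B = -6
Solving: A = 2, B = 2.
Check against the point condition:
  u(0, 0) = 2  ⟹  B = 2  ✓
Hence u(x, y) = 2 x^{3} + 2 \cos{\left(y \right)}.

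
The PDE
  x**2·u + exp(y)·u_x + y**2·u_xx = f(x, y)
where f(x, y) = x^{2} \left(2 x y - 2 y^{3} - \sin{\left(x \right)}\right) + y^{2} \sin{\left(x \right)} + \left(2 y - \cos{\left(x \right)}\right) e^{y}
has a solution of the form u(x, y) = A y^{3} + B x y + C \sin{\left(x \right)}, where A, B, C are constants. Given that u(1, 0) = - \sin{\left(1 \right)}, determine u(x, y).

Substitute the ansatz u = A y^{3} + B x y + C \sin{\left(x \right)} into the left-hand side.
Derivatives of the ansatz:
  u_x = B y + C \cos{\left(x \right)}
  u_xx = - C \sin{\left(x \right)}
Term by term:
  x**2·u = A x^{2} y^{3} + B x^{3} y + C x^{2} \sin{\left(x \right)}
  exp(y)·u_x = B y e^{y} + C e^{y} \cos{\left(x \right)}
  y**2·u_xx = - C y^{2} \sin{\left(x \right)}
So the left-hand side equals
  A x^{2} y^{3} + B x^{3} y + B y e^{y} + C x^{2} \sin{\left(x \right)} - C y^{2} \sin{\left(x \right)} + C e^{y} \cos{\left(x \right)}
This must equal f(x, y) identically; expanded, f = 2 x^{3} y - 2 x^{2} y^{3} - x^{2} \sin{\left(x \right)} + y^{2} \sin{\left(x \right)} + 2 y e^{y} - e^{y} \cos{\left(x \right)}.
Matching coefficients of the independent functions:
  [x^{2} y^{3}]:  A = -2
  [x^{2} \sin{\left(x \right)}, e^{y} \cos{\left(x \right)}]:  C = -1
  [x^{3} y, y e^{y}]:  B = 2
  [y^{2} \sin{\left(x \right)}]:  - C = 1
Solving: A = -2, B = 2, C = -1.
Check against the point condition:
  u(1, 0) = - \sin{\left(1 \right)}  ⟹  C \sin{\left(1 \right)} = - \sin{\left(1 \right)}  ✓
Hence u(x, y) = 2 x y - 2 y^{3} - \sin{\left(x \right)}.

Answer: u(x, y) = 2 x y - 2 y^{3} - \sin{\left(x \right)}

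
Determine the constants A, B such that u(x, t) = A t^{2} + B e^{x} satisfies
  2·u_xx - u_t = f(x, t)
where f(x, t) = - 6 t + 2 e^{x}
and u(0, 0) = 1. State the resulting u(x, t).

Substitute the ansatz u = A t^{2} + B e^{x} into the left-hand side.
Derivatives of the ansatz:
  u_xx = B e^{x}
  u_t = 2 A t
Term by term:
  2·u_xx = 2 B e^{x}
  -u_t = - 2 A t
So the left-hand side equals
  - 2 A t + 2 B e^{x}
This must equal f(x, t) = - 6 t + 2 e^{x} identically.
Matching coefficients of the independent functions:
  [t]:  - 2 A = -6
  [e^{x}]:  2 B = 2
Solving: A = 3, B = 1.
Check against the point condition:
  u(0, 0) = 1  ⟹  B = 1  ✓
Hence u(x, t) = 3 t^{2} + e^{x}.

Answer: u(x, t) = 3 t^{2} + e^{x}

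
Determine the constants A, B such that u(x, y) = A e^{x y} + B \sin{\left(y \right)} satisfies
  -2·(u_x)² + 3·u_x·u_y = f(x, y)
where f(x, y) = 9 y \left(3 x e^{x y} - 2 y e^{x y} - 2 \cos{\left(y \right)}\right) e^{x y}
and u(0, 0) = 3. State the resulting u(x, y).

Substitute the ansatz u = A e^{x y} + B \sin{\left(y \right)} into the left-hand side.
Derivatives of the ansatz:
  u_x = A y e^{x y}
  u_y = A x e^{x y} + B \cos{\left(y \right)}
Term by term:
  -2·(u_x)² = - 2 A^{2} y^{2} e^{2 x y}
  3·u_x·u_y = 3 A^{2} x y e^{2 x y} + 3 A B y e^{x y} \cos{\left(y \right)}
So the left-hand side equals
  3 A^{2} x y e^{2 x y} - 2 A^{2} y^{2} e^{2 x y} + 3 A B y e^{x y} \cos{\left(y \right)}
This must equal f(x, y) identically; expanded, f = 27 x y e^{2 x y} - 18 y^{2} e^{2 x y} - 18 y e^{x y} \cos{\left(y \right)}.
Matching coefficients of the independent functions:
  [y^{2} e^{2 x y}]:  - 2 A^{2} = -18
  [x y e^{2 x y}]:  3 A^{2} = 27
  [y e^{x y} \cos{\left(y \right)}]:  3 A B = -18
These equations allow (A, B) = (-3, 2) or (3, -2).
Impose the point condition(s):
  u(0, 0) = 3  ⟹  A = 3
Only A = 3, B = -2 satisfies everything.
Hence u(x, y) = 3 e^{x y} - 2 \sin{\left(y \right)}.

Answer: u(x, y) = 3 e^{x y} - 2 \sin{\left(y \right)}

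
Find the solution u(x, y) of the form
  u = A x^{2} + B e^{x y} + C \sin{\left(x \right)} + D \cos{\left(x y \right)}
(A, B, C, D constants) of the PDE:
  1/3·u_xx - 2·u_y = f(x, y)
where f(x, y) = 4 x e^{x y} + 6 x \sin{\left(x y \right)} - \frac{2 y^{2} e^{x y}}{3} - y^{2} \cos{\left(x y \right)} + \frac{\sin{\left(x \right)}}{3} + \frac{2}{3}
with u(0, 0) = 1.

Substitute the ansatz u = A x^{2} + B e^{x y} + C \sin{\left(x \right)} + D \cos{\left(x y \right)} into the left-hand side.
Derivatives of the ansatz:
  u_xx = 2 A + B y^{2} e^{x y} - C \sin{\left(x \right)} - D y^{2} \cos{\left(x y \right)}
  u_y = B x e^{x y} - D x \sin{\left(x y \right)}
Term by term:
  1/3·u_xx = \frac{2 A}{3} + \frac{B y^{2} e^{x y}}{3} - \frac{C \sin{\left(x \right)}}{3} - \frac{D y^{2} \cos{\left(x y \right)}}{3}
  -2·u_y = - 2 B x e^{x y} + 2 D x \sin{\left(x y \right)}
So the left-hand side equals
  \frac{2 A}{3} - 2 B x e^{x y} + \frac{B y^{2} e^{x y}}{3} - \frac{C \sin{\left(x \right)}}{3} + 2 D x \sin{\left(x y \right)} - \frac{D y^{2} \cos{\left(x y \right)}}{3}
This must equal f(x, y) = 4 x e^{x y} + 6 x \sin{\left(x y \right)} - \frac{2 y^{2} e^{x y}}{3} - y^{2} \cos{\left(x y \right)} + \frac{\sin{\left(x \right)}}{3} + \frac{2}{3} identically.
Matching coefficients of the independent functions:
  [constant term]:  \frac{2 A}{3} = \frac{2}{3}
  [x e^{x y}]:  - 2 B = 4
  [x \sin{\left(x y \right)}]:  2 D = 6
  [y^{2} e^{x y}]:  \frac{B}{3} = - \frac{2}{3}
  [y^{2} \cos{\left(x y \right)}]:  - \frac{D}{3} = -1
  [\sin{\left(x \right)}]:  - \frac{C}{3} = \frac{1}{3}
Solving: A = 1, B = -2, C = -1, D = 3.
Check against the point condition:
  u(0, 0) = 1  ⟹  B + D = 1  ✓
Hence u(x, y) = x^{2} - 2 e^{x y} - \sin{\left(x \right)} + 3 \cos{\left(x y \right)}.

Answer: u(x, y) = x^{2} - 2 e^{x y} - \sin{\left(x \right)} + 3 \cos{\left(x y \right)}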